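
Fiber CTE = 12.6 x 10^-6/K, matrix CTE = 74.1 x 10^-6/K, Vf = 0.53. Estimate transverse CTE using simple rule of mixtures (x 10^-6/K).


alpha_2 = alpha_f*Vf + alpha_m*(1-Vf) = 12.6*0.53 + 74.1*0.47 = 41.5 x 10^-6/K

41.5 x 10^-6/K


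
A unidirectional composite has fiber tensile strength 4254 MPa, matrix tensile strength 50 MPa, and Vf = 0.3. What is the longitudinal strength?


sigma_1 = sigma_f*Vf + sigma_m*(1-Vf) = 4254*0.3 + 50*0.7 = 1311.2 MPa

1311.2 MPa


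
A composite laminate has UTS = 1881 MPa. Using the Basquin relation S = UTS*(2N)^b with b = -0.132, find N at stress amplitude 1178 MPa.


N = 0.5 * (S/UTS)^(1/b) = 0.5 * (1178/1881)^(1/-0.132) = 17.3258 cycles

17.3258 cycles


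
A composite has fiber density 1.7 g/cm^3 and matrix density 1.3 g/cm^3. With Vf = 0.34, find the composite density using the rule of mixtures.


rho_c = rho_f*Vf + rho_m*(1-Vf) = 1.7*0.34 + 1.3*0.66 = 1.436 g/cm^3

1.436 g/cm^3


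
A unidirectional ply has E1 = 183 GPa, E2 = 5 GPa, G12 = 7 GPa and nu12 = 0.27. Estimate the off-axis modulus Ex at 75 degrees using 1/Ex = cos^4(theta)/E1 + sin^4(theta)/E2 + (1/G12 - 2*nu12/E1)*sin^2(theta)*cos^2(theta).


cos^4(75) = 0.004487, sin^4(75) = 0.870513, sin^2(75)*cos^2(75) = 0.0625
1/G12 - 2*nu12/E1 = 1/7 - 2*0.27/183 = 0.139906 GPa^-1
1/Ex = 0.004487/183 + 0.870513/5 + 0.139906*0.0625 = 0.1828712 GPa^-1
Ex = 5.47 GPa

5.47 GPa


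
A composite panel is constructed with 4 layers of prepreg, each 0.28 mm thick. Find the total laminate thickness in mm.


h = n * t_ply = 4 * 0.28 = 1.12 mm

1.12 mm


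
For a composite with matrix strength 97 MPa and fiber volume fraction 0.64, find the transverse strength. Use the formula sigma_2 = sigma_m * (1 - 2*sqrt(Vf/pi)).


factor = 1 - 2*sqrt(0.64/pi) = 0.0973
sigma_2 = 97 * 0.0973 = 9.44 MPa

9.44 MPa


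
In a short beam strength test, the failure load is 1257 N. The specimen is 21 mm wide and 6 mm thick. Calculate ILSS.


ILSS = 3F/(4bh) = 3*1257/(4*21*6) = 7.48 MPa

7.48 MPa


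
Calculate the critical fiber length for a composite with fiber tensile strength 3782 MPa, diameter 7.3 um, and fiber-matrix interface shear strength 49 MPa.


Lc = sigma_f * d / (2 * tau_i) = 3782 * 7.3 / (2 * 49) = 281.7 um

281.7 um


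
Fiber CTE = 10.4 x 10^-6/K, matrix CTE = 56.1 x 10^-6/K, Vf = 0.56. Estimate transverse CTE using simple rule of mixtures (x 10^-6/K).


alpha_2 = alpha_f*Vf + alpha_m*(1-Vf) = 10.4*0.56 + 56.1*0.44 = 30.5 x 10^-6/K

30.5 x 10^-6/K


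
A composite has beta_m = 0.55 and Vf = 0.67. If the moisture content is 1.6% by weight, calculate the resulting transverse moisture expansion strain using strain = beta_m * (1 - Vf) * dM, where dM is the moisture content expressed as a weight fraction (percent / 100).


dM = 1.6/100 = 0.016
strain = beta_m * (1-Vf) * dM = 0.55 * 0.33 * 0.016 = 0.002904

0.002904


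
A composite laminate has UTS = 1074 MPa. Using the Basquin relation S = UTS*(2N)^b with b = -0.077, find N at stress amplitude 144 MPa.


N = 0.5 * (S/UTS)^(1/b) = 0.5 * (144/1074)^(1/-0.077) = 1.0764e+11 cycles

1.0764e+11 cycles


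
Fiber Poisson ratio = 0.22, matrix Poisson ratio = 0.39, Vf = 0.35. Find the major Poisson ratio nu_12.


nu_12 = nu_f*Vf + nu_m*(1-Vf) = 0.22*0.35 + 0.39*0.65 = 0.3305

0.3305


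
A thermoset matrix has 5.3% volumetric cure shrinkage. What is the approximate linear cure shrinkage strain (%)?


Linear shrinkage ≈ vol_shrink/3 = 5.3/3 = 1.767%

1.767%


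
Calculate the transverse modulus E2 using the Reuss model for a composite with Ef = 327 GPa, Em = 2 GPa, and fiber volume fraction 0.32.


1/E2 = Vf/Ef + (1-Vf)/Em = 0.32/327 + 0.68/2
E2 = 2.93 GPa

2.93 GPa


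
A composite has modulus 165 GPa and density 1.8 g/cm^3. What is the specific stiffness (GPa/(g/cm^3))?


Specific stiffness = E/rho = 165/1.8 = 91.7 GPa/(g/cm^3)

91.7 GPa/(g/cm^3)


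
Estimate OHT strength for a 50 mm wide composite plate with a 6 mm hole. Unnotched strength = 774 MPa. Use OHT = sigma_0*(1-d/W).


OHT = sigma_0*(1-d/W) = 774*(1-6/50) = 681.1 MPa

681.1 MPa


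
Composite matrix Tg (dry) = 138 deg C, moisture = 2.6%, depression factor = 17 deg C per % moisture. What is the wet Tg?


Tg_wet = Tg_dry - k*moisture = 138 - 17*2.6 = 93.8 deg C

93.8 deg C


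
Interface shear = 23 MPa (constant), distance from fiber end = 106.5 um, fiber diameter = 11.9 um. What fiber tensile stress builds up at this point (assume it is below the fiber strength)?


Force balance: sigma_f * (pi*d^2/4) = tau * (pi*d) * x  ->  sigma_f = 4 * tau * x / d
sigma_f = 4 * 23 * 106.5 / 11.9 = 823.4 MPa

823.4 MPa


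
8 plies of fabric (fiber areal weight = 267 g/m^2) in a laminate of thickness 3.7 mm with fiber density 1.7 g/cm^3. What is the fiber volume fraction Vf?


Vf = n * FAW / (rho_f * h * 1000) = 8 * 267 / (1.7 * 3.7 * 1000) = 0.3396

0.3396


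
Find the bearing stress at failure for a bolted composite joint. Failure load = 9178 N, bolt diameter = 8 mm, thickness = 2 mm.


sigma_br = F/(d*h) = 9178/(8*2) = 573.6 MPa

573.6 MPa


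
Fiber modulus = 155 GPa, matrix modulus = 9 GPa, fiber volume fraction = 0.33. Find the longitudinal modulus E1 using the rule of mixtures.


E1 = Ef*Vf + Em*(1-Vf) = 155*0.33 + 9*0.67 = 57.18 GPa

57.18 GPa


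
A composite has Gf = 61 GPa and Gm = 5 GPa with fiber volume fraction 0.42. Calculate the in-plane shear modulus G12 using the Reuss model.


1/G12 = Vf/Gf + (1-Vf)/Gm = 0.42/61 + 0.58/5
G12 = 8.14 GPa

8.14 GPa


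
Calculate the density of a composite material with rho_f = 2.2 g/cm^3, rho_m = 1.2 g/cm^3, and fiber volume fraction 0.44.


rho_c = rho_f*Vf + rho_m*(1-Vf) = 2.2*0.44 + 1.2*0.56 = 1.64 g/cm^3

1.64 g/cm^3


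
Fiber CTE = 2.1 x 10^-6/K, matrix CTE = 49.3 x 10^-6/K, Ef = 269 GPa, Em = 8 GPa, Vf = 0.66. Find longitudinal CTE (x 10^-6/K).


E1 = Ef*Vf + Em*(1-Vf) = 180.26
alpha_1 = (alpha_f*Ef*Vf + alpha_m*Em*(1-Vf))/E1 = 2.81 x 10^-6/K

2.81 x 10^-6/K


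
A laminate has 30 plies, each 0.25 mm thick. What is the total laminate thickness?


h = n * t_ply = 30 * 0.25 = 7.5 mm

7.5 mm


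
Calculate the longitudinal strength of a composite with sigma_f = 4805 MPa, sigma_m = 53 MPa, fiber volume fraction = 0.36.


sigma_1 = sigma_f*Vf + sigma_m*(1-Vf) = 4805*0.36 + 53*0.64 = 1763.7 MPa

1763.7 MPa


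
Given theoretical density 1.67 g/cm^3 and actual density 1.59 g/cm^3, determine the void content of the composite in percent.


Void% = (rho_theo - rho_actual)/rho_theo * 100 = (1.67 - 1.59)/1.67 * 100 = 4.79%

4.79%


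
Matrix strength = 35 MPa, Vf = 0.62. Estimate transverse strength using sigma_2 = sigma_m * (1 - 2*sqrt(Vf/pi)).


factor = 1 - 2*sqrt(0.62/pi) = 0.1115
sigma_2 = 35 * 0.1115 = 3.9 MPa

3.9 MPa


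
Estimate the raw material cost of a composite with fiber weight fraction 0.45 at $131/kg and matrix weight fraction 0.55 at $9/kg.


Cost = cost_f*Wf + cost_m*Wm = 131*0.45 + 9*0.55 = $63.9/kg

$63.9/kg


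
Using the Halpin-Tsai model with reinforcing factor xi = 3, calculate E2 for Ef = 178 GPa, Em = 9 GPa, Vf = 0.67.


eta = (Ef/Em - 1)/(Ef/Em + xi) = (19.7778 - 1)/(19.7778 + 3) = 0.8244
E2 = Em*(1+xi*eta*Vf)/(1-eta*Vf) = 53.42 GPa

53.42 GPa


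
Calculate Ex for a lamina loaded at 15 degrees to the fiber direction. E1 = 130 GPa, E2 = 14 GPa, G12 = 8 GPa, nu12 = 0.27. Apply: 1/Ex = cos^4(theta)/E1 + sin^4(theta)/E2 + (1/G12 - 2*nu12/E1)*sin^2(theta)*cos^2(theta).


cos^4(15) = 0.870513, sin^4(15) = 0.004487, sin^2(15)*cos^2(15) = 0.0625
1/G12 - 2*nu12/E1 = 1/8 - 2*0.27/130 = 0.120846 GPa^-1
1/Ex = 0.870513/130 + 0.004487/14 + 0.120846*0.0625 = 0.0145697 GPa^-1
Ex = 68.64 GPa

68.64 GPa


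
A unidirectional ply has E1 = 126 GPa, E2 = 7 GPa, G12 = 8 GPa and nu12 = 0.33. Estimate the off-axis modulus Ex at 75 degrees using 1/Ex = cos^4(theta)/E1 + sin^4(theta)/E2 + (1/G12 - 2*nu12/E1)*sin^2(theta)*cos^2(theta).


cos^4(75) = 0.004487, sin^4(75) = 0.870513, sin^2(75)*cos^2(75) = 0.0625
1/G12 - 2*nu12/E1 = 1/8 - 2*0.33/126 = 0.119762 GPa^-1
1/Ex = 0.004487/126 + 0.870513/7 + 0.119762*0.0625 = 0.1318797 GPa^-1
Ex = 7.58 GPa

7.58 GPa


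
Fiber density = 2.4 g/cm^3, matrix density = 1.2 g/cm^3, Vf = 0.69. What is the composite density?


rho_c = rho_f*Vf + rho_m*(1-Vf) = 2.4*0.69 + 1.2*0.31 = 2.028 g/cm^3

2.028 g/cm^3


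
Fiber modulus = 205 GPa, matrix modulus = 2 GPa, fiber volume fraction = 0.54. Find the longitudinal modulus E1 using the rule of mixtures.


E1 = Ef*Vf + Em*(1-Vf) = 205*0.54 + 2*0.46 = 111.62 GPa

111.62 GPa


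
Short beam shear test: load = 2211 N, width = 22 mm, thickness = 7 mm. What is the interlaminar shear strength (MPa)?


ILSS = 3F/(4bh) = 3*2211/(4*22*7) = 10.77 MPa

10.77 MPa


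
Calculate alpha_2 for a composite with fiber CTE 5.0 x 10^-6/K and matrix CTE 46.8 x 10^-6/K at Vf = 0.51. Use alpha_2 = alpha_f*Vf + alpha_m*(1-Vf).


alpha_2 = alpha_f*Vf + alpha_m*(1-Vf) = 5.0*0.51 + 46.8*0.49 = 25.5 x 10^-6/K

25.5 x 10^-6/K


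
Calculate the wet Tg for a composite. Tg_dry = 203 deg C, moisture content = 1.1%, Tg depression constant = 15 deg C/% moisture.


Tg_wet = Tg_dry - k*moisture = 203 - 15*1.1 = 186.5 deg C

186.5 deg C


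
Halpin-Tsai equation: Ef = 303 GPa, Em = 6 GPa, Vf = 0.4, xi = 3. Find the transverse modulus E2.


eta = (Ef/Em - 1)/(Ef/Em + xi) = (50.5 - 1)/(50.5 + 3) = 0.9252
E2 = Em*(1+xi*eta*Vf)/(1-eta*Vf) = 20.1 GPa

20.1 GPa


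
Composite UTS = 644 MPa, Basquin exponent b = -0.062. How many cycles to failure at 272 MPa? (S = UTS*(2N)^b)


N = 0.5 * (S/UTS)^(1/b) = 0.5 * (272/644)^(1/-0.062) = 544929.5769 cycles

544929.5769 cycles


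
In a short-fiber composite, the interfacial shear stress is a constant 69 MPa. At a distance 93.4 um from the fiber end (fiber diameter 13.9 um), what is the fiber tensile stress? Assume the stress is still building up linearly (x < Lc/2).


Force balance: sigma_f * (pi*d^2/4) = tau * (pi*d) * x  ->  sigma_f = 4 * tau * x / d
sigma_f = 4 * 69 * 93.4 / 13.9 = 1854.6 MPa

1854.6 MPa


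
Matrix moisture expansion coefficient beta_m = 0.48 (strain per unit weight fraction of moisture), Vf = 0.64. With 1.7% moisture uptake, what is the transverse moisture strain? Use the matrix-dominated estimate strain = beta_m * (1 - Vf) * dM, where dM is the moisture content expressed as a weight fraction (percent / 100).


dM = 1.7/100 = 0.017
strain = beta_m * (1-Vf) * dM = 0.48 * 0.36 * 0.017 = 0.0029376

0.0029376


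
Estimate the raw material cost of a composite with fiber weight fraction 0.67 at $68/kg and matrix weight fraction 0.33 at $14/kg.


Cost = cost_f*Wf + cost_m*Wm = 68*0.67 + 14*0.33 = $50.18/kg

$50.18/kg


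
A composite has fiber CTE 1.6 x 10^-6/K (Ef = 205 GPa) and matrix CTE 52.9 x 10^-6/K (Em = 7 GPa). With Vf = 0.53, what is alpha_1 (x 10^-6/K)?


E1 = Ef*Vf + Em*(1-Vf) = 111.94
alpha_1 = (alpha_f*Ef*Vf + alpha_m*Em*(1-Vf))/E1 = 3.11 x 10^-6/K

3.11 x 10^-6/K


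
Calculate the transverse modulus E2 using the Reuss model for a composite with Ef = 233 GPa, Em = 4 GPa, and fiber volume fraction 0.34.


1/E2 = Vf/Ef + (1-Vf)/Em = 0.34/233 + 0.66/4
E2 = 6.01 GPa

6.01 GPa


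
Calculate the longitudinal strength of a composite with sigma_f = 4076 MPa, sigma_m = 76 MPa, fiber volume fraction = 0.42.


sigma_1 = sigma_f*Vf + sigma_m*(1-Vf) = 4076*0.42 + 76*0.58 = 1756.0 MPa

1756.0 MPa


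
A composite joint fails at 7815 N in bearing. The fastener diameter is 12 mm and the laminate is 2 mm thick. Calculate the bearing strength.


sigma_br = F/(d*h) = 7815/(12*2) = 325.6 MPa

325.6 MPa


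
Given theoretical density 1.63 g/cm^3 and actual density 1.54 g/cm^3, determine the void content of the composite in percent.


Void% = (rho_theo - rho_actual)/rho_theo * 100 = (1.63 - 1.54)/1.63 * 100 = 5.52%

5.52%


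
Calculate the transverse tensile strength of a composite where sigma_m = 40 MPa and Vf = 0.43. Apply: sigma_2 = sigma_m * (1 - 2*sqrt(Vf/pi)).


factor = 1 - 2*sqrt(0.43/pi) = 0.2601
sigma_2 = 40 * 0.2601 = 10.4 MPa

10.4 MPa


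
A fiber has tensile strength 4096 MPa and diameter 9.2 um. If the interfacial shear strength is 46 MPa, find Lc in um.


Lc = sigma_f * d / (2 * tau_i) = 4096 * 9.2 / (2 * 46) = 409.6 um

409.6 um


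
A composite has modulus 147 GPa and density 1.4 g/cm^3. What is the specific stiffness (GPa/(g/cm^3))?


Specific stiffness = E/rho = 147/1.4 = 105.0 GPa/(g/cm^3)

105.0 GPa/(g/cm^3)


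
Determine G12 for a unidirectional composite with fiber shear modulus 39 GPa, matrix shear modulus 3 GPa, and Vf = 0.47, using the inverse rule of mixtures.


1/G12 = Vf/Gf + (1-Vf)/Gm = 0.47/39 + 0.53/3
G12 = 5.3 GPa

5.3 GPa


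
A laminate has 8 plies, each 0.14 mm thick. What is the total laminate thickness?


h = n * t_ply = 8 * 0.14 = 1.12 mm

1.12 mm


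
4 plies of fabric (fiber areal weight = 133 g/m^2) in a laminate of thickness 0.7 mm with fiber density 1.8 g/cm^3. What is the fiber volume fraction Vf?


Vf = n * FAW / (rho_f * h * 1000) = 4 * 133 / (1.8 * 0.7 * 1000) = 0.4222

0.4222


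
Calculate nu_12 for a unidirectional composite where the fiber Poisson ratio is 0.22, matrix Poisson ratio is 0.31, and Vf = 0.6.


nu_12 = nu_f*Vf + nu_m*(1-Vf) = 0.22*0.6 + 0.31*0.4 = 0.256

0.256


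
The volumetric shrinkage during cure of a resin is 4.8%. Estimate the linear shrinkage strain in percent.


Linear shrinkage ≈ vol_shrink/3 = 4.8/3 = 1.6%

1.6%


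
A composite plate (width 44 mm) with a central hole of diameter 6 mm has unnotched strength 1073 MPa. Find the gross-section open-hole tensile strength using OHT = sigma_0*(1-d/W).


OHT = sigma_0*(1-d/W) = 1073*(1-6/44) = 926.7 MPa

926.7 MPa


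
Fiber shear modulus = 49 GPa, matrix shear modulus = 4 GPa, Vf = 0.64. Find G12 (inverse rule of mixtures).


1/G12 = Vf/Gf + (1-Vf)/Gm = 0.64/49 + 0.36/4
G12 = 9.7 GPa

9.7 GPa


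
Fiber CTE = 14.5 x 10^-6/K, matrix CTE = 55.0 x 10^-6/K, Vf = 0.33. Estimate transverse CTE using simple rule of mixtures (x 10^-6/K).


alpha_2 = alpha_f*Vf + alpha_m*(1-Vf) = 14.5*0.33 + 55.0*0.67 = 41.6 x 10^-6/K

41.6 x 10^-6/K


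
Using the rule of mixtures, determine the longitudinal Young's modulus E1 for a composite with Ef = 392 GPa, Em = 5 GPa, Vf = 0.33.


E1 = Ef*Vf + Em*(1-Vf) = 392*0.33 + 5*0.67 = 132.71 GPa

132.71 GPa


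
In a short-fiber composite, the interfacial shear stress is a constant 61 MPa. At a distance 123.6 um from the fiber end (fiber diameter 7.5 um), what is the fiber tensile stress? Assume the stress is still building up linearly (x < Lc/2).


Force balance: sigma_f * (pi*d^2/4) = tau * (pi*d) * x  ->  sigma_f = 4 * tau * x / d
sigma_f = 4 * 61 * 123.6 / 7.5 = 4021.1 MPa

4021.1 MPa


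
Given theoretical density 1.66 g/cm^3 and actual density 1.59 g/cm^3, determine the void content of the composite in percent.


Void% = (rho_theo - rho_actual)/rho_theo * 100 = (1.66 - 1.59)/1.66 * 100 = 4.22%

4.22%


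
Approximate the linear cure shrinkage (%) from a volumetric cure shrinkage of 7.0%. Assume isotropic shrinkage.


Linear shrinkage ≈ vol_shrink/3 = 7.0/3 = 2.333%

2.333%


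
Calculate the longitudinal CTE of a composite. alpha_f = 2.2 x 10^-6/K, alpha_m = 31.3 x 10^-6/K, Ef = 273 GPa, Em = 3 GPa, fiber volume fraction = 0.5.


E1 = Ef*Vf + Em*(1-Vf) = 138.0
alpha_1 = (alpha_f*Ef*Vf + alpha_m*Em*(1-Vf))/E1 = 2.52 x 10^-6/K

2.52 x 10^-6/K


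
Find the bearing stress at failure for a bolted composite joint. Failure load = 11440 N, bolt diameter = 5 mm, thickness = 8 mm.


sigma_br = F/(d*h) = 11440/(5*8) = 286.0 MPa

286.0 MPa


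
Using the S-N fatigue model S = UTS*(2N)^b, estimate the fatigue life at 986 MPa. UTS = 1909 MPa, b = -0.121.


N = 0.5 * (S/UTS)^(1/b) = 0.5 * (986/1909)^(1/-0.121) = 117.5667 cycles

117.5667 cycles


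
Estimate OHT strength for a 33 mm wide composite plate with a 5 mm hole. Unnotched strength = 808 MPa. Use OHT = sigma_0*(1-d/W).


OHT = sigma_0*(1-d/W) = 808*(1-5/33) = 685.6 MPa

685.6 MPa


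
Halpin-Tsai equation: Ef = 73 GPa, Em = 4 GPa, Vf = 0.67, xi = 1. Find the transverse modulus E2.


eta = (Ef/Em - 1)/(Ef/Em + xi) = (18.25 - 1)/(18.25 + 1) = 0.8961
E2 = Em*(1+xi*eta*Vf)/(1-eta*Vf) = 16.02 GPa

16.02 GPa


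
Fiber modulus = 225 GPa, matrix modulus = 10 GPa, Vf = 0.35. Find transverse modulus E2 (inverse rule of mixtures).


1/E2 = Vf/Ef + (1-Vf)/Em = 0.35/225 + 0.65/10
E2 = 15.03 GPa

15.03 GPa


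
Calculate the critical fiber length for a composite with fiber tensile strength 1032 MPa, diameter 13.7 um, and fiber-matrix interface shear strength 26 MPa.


Lc = sigma_f * d / (2 * tau_i) = 1032 * 13.7 / (2 * 26) = 271.9 um

271.9 um


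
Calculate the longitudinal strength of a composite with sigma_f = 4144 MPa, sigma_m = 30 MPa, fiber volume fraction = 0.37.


sigma_1 = sigma_f*Vf + sigma_m*(1-Vf) = 4144*0.37 + 30*0.63 = 1552.2 MPa

1552.2 MPa


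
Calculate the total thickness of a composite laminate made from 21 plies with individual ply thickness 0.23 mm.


h = n * t_ply = 21 * 0.23 = 4.83 mm

4.83 mm


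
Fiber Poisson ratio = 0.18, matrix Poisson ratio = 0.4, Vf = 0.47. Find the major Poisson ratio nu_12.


nu_12 = nu_f*Vf + nu_m*(1-Vf) = 0.18*0.47 + 0.4*0.53 = 0.2966

0.2966


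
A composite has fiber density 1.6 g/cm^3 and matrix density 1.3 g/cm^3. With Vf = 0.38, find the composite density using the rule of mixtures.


rho_c = rho_f*Vf + rho_m*(1-Vf) = 1.6*0.38 + 1.3*0.62 = 1.414 g/cm^3

1.414 g/cm^3


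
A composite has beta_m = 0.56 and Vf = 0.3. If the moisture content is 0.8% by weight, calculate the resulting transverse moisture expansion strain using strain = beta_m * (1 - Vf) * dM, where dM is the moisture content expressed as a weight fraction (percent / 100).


dM = 0.8/100 = 0.008
strain = beta_m * (1-Vf) * dM = 0.56 * 0.7 * 0.008 = 0.003136

0.003136


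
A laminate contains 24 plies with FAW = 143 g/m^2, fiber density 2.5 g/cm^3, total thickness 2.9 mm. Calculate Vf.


Vf = n * FAW / (rho_f * h * 1000) = 24 * 143 / (2.5 * 2.9 * 1000) = 0.4734

0.4734


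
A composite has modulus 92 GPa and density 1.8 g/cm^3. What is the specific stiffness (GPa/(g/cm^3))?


Specific stiffness = E/rho = 92/1.8 = 51.1 GPa/(g/cm^3)

51.1 GPa/(g/cm^3)


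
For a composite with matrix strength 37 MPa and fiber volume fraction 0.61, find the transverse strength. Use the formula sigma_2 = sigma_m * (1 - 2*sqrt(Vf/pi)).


factor = 1 - 2*sqrt(0.61/pi) = 0.1187
sigma_2 = 37 * 0.1187 = 4.39 MPa

4.39 MPa


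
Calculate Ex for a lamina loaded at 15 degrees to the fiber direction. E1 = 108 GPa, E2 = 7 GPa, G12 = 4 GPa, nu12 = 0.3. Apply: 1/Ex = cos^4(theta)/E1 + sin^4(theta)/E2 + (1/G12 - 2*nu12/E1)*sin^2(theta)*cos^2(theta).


cos^4(15) = 0.870513, sin^4(15) = 0.004487, sin^2(15)*cos^2(15) = 0.0625
1/G12 - 2*nu12/E1 = 1/4 - 2*0.3/108 = 0.244444 GPa^-1
1/Ex = 0.870513/108 + 0.004487/7 + 0.244444*0.0625 = 0.0239791 GPa^-1
Ex = 41.7 GPa

41.7 GPa


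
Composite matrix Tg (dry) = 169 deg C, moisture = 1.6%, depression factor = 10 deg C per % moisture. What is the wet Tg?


Tg_wet = Tg_dry - k*moisture = 169 - 10*1.6 = 153.0 deg C

153.0 deg C


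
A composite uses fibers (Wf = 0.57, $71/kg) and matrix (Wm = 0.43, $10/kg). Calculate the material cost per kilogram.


Cost = cost_f*Wf + cost_m*Wm = 71*0.57 + 10*0.43 = $44.77/kg

$44.77/kg


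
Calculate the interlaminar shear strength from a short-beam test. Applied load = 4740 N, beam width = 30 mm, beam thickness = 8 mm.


ILSS = 3F/(4bh) = 3*4740/(4*30*8) = 14.81 MPa

14.81 MPa


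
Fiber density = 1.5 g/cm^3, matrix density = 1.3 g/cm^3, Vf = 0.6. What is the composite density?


rho_c = rho_f*Vf + rho_m*(1-Vf) = 1.5*0.6 + 1.3*0.4 = 1.42 g/cm^3

1.42 g/cm^3


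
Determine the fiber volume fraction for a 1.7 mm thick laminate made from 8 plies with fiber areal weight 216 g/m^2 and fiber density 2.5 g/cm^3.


Vf = n * FAW / (rho_f * h * 1000) = 8 * 216 / (2.5 * 1.7 * 1000) = 0.4066

0.4066


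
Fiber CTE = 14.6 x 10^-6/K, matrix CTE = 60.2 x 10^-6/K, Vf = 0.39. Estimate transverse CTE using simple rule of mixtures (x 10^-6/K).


alpha_2 = alpha_f*Vf + alpha_m*(1-Vf) = 14.6*0.39 + 60.2*0.61 = 42.4 x 10^-6/K

42.4 x 10^-6/K


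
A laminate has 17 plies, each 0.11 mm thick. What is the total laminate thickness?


h = n * t_ply = 17 * 0.11 = 1.87 mm

1.87 mm


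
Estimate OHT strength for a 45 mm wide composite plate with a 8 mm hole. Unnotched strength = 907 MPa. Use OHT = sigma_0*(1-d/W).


OHT = sigma_0*(1-d/W) = 907*(1-8/45) = 745.8 MPa

745.8 MPa


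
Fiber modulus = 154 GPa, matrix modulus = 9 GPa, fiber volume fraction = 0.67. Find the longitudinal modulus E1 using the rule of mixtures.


E1 = Ef*Vf + Em*(1-Vf) = 154*0.67 + 9*0.33 = 106.15 GPa

106.15 GPa


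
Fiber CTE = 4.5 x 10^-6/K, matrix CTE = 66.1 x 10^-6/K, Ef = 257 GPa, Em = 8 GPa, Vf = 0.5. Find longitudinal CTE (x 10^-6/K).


E1 = Ef*Vf + Em*(1-Vf) = 132.5
alpha_1 = (alpha_f*Ef*Vf + alpha_m*Em*(1-Vf))/E1 = 6.36 x 10^-6/K

6.36 x 10^-6/K


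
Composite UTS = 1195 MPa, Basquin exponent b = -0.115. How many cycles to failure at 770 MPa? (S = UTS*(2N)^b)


N = 0.5 * (S/UTS)^(1/b) = 0.5 * (770/1195)^(1/-0.115) = 22.8440 cycles

22.8440 cycles


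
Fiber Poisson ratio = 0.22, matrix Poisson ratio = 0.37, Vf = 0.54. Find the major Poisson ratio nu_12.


nu_12 = nu_f*Vf + nu_m*(1-Vf) = 0.22*0.54 + 0.37*0.46 = 0.289

0.289


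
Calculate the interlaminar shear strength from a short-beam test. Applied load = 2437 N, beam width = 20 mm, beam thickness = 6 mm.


ILSS = 3F/(4bh) = 3*2437/(4*20*6) = 15.23 MPa

15.23 MPa


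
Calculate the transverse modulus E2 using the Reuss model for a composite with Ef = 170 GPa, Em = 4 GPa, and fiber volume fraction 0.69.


1/E2 = Vf/Ef + (1-Vf)/Em = 0.69/170 + 0.31/4
E2 = 12.26 GPa

12.26 GPa


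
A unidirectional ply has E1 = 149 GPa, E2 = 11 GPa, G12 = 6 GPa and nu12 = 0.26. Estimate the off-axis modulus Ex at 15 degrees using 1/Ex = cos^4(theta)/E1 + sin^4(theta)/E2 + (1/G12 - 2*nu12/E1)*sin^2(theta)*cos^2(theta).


cos^4(15) = 0.870513, sin^4(15) = 0.004487, sin^2(15)*cos^2(15) = 0.0625
1/G12 - 2*nu12/E1 = 1/6 - 2*0.26/149 = 0.163177 GPa^-1
1/Ex = 0.870513/149 + 0.004487/11 + 0.163177*0.0625 = 0.0164488 GPa^-1
Ex = 60.79 GPa

60.79 GPa


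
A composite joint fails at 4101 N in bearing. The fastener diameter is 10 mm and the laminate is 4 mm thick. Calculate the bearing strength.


sigma_br = F/(d*h) = 4101/(10*4) = 102.5 MPa

102.5 MPa


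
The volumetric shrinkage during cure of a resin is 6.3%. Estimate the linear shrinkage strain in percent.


Linear shrinkage ≈ vol_shrink/3 = 6.3/3 = 2.1%

2.1%


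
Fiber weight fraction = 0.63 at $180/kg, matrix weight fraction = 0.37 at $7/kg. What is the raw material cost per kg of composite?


Cost = cost_f*Wf + cost_m*Wm = 180*0.63 + 7*0.37 = $115.99/kg

$115.99/kg


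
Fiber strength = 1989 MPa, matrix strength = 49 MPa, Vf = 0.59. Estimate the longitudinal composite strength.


sigma_1 = sigma_f*Vf + sigma_m*(1-Vf) = 1989*0.59 + 49*0.41 = 1193.6 MPa

1193.6 MPa


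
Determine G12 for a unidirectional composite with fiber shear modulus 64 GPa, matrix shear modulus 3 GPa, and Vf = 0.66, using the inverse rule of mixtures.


1/G12 = Vf/Gf + (1-Vf)/Gm = 0.66/64 + 0.34/3
G12 = 8.09 GPa

8.09 GPa


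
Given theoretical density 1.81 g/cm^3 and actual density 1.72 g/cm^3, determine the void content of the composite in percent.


Void% = (rho_theo - rho_actual)/rho_theo * 100 = (1.81 - 1.72)/1.81 * 100 = 4.97%

4.97%


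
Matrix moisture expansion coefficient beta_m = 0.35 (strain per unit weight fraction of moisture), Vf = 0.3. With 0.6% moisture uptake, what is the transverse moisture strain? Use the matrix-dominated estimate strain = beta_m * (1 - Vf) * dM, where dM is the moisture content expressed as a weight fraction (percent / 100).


dM = 0.6/100 = 0.006
strain = beta_m * (1-Vf) * dM = 0.35 * 0.7 * 0.006 = 0.00147

0.00147


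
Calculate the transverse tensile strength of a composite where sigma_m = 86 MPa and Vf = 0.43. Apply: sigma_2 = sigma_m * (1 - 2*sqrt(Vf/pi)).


factor = 1 - 2*sqrt(0.43/pi) = 0.2601
sigma_2 = 86 * 0.2601 = 22.37 MPa

22.37 MPa


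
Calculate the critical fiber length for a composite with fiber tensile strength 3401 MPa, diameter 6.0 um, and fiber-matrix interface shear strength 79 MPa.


Lc = sigma_f * d / (2 * tau_i) = 3401 * 6.0 / (2 * 79) = 129.2 um

129.2 um


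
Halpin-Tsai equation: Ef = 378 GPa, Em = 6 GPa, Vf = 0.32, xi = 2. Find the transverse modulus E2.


eta = (Ef/Em - 1)/(Ef/Em + xi) = (63.0 - 1)/(63.0 + 2) = 0.9538
E2 = Em*(1+xi*eta*Vf)/(1-eta*Vf) = 13.91 GPa

13.91 GPa


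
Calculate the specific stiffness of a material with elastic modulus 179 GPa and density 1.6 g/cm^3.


Specific stiffness = E/rho = 179/1.6 = 111.9 GPa/(g/cm^3)

111.9 GPa/(g/cm^3)


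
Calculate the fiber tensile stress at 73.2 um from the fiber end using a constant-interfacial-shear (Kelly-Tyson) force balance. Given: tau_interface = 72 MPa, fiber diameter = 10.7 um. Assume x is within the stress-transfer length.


Force balance: sigma_f * (pi*d^2/4) = tau * (pi*d) * x  ->  sigma_f = 4 * tau * x / d
sigma_f = 4 * 72 * 73.2 / 10.7 = 1970.2 MPa

1970.2 MPa


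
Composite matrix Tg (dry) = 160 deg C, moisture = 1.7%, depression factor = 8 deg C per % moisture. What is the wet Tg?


Tg_wet = Tg_dry - k*moisture = 160 - 8*1.7 = 146.4 deg C

146.4 deg C


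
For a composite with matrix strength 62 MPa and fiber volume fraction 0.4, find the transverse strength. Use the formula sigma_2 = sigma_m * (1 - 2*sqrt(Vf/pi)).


factor = 1 - 2*sqrt(0.4/pi) = 0.2864
sigma_2 = 62 * 0.2864 = 17.75 MPa

17.75 MPa


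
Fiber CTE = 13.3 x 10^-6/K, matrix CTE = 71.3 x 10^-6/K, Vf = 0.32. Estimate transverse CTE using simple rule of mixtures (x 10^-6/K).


alpha_2 = alpha_f*Vf + alpha_m*(1-Vf) = 13.3*0.32 + 71.3*0.68 = 52.7 x 10^-6/K

52.7 x 10^-6/K


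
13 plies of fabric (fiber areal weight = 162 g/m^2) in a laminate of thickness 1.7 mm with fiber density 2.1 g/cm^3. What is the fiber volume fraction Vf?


Vf = n * FAW / (rho_f * h * 1000) = 13 * 162 / (2.1 * 1.7 * 1000) = 0.5899

0.5899


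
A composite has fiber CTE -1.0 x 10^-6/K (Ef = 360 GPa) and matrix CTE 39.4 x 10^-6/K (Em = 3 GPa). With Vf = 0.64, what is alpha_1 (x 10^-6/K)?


E1 = Ef*Vf + Em*(1-Vf) = 231.48
alpha_1 = (alpha_f*Ef*Vf + alpha_m*Em*(1-Vf))/E1 = -0.81 x 10^-6/K

-0.81 x 10^-6/K


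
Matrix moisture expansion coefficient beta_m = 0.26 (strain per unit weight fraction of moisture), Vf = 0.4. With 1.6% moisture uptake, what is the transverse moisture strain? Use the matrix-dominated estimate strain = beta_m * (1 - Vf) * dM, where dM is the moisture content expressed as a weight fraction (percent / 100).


dM = 1.6/100 = 0.016
strain = beta_m * (1-Vf) * dM = 0.26 * 0.6 * 0.016 = 0.002496

0.002496


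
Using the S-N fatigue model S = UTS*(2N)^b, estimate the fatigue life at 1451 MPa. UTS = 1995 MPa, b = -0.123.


N = 0.5 * (S/UTS)^(1/b) = 0.5 * (1451/1995)^(1/-0.123) = 6.6552 cycles

6.6552 cycles


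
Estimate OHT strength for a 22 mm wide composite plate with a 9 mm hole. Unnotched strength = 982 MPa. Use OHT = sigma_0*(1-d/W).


OHT = sigma_0*(1-d/W) = 982*(1-9/22) = 580.3 MPa

580.3 MPa


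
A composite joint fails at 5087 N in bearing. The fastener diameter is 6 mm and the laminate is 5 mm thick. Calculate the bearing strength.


sigma_br = F/(d*h) = 5087/(6*5) = 169.6 MPa

169.6 MPa


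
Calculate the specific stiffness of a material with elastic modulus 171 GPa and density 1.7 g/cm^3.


Specific stiffness = E/rho = 171/1.7 = 100.6 GPa/(g/cm^3)

100.6 GPa/(g/cm^3)


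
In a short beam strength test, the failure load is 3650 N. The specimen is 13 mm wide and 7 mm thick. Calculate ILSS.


ILSS = 3F/(4bh) = 3*3650/(4*13*7) = 30.08 MPa

30.08 MPa


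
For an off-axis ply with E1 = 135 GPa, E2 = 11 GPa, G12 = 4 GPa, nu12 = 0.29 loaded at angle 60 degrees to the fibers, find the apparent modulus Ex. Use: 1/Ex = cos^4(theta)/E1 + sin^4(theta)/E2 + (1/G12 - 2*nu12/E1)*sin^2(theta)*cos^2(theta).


cos^4(60) = 0.0625, sin^4(60) = 0.5625, sin^2(60)*cos^2(60) = 0.1875
1/G12 - 2*nu12/E1 = 1/4 - 2*0.29/135 = 0.245704 GPa^-1
1/Ex = 0.0625/135 + 0.5625/11 + 0.245704*0.1875 = 0.0976688 GPa^-1
Ex = 10.24 GPa

10.24 GPa


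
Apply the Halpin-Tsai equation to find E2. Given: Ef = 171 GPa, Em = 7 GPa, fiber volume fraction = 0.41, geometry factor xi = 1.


eta = (Ef/Em - 1)/(Ef/Em + xi) = (24.4286 - 1)/(24.4286 + 1) = 0.9213
E2 = Em*(1+xi*eta*Vf)/(1-eta*Vf) = 15.5 GPa

15.5 GPa


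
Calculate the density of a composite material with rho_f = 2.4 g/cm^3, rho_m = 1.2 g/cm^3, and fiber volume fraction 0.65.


rho_c = rho_f*Vf + rho_m*(1-Vf) = 2.4*0.65 + 1.2*0.35 = 1.98 g/cm^3

1.98 g/cm^3


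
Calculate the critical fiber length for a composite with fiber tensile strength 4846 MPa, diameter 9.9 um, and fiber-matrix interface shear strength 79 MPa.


Lc = sigma_f * d / (2 * tau_i) = 4846 * 9.9 / (2 * 79) = 303.6 um

303.6 um


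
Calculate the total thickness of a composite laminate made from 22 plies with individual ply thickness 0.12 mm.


h = n * t_ply = 22 * 0.12 = 2.64 mm

2.64 mm


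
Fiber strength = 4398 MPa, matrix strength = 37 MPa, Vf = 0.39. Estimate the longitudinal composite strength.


sigma_1 = sigma_f*Vf + sigma_m*(1-Vf) = 4398*0.39 + 37*0.61 = 1737.8 MPa

1737.8 MPa


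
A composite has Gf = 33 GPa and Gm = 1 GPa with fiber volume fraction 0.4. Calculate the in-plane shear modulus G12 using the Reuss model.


1/G12 = Vf/Gf + (1-Vf)/Gm = 0.4/33 + 0.6/1
G12 = 1.63 GPa

1.63 GPa


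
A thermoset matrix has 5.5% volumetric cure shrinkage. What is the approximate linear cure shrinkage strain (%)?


Linear shrinkage ≈ vol_shrink/3 = 5.5/3 = 1.833%

1.833%


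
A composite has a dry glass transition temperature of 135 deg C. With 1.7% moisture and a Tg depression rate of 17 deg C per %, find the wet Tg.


Tg_wet = Tg_dry - k*moisture = 135 - 17*1.7 = 106.1 deg C

106.1 deg C


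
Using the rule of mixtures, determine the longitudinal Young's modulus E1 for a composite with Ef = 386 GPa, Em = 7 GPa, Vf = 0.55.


E1 = Ef*Vf + Em*(1-Vf) = 386*0.55 + 7*0.45 = 215.45 GPa

215.45 GPa


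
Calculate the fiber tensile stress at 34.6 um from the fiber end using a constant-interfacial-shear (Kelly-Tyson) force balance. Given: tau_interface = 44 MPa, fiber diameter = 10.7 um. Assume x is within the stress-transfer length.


Force balance: sigma_f * (pi*d^2/4) = tau * (pi*d) * x  ->  sigma_f = 4 * tau * x / d
sigma_f = 4 * 44 * 34.6 / 10.7 = 569.1 MPa

569.1 MPa


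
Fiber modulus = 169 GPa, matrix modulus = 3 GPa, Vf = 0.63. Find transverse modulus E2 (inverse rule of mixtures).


1/E2 = Vf/Ef + (1-Vf)/Em = 0.63/169 + 0.37/3
E2 = 7.87 GPa

7.87 GPa


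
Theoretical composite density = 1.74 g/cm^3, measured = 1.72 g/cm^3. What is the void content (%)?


Void% = (rho_theo - rho_actual)/rho_theo * 100 = (1.74 - 1.72)/1.74 * 100 = 1.15%

1.15%


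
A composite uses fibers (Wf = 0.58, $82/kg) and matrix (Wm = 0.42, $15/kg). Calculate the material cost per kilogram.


Cost = cost_f*Wf + cost_m*Wm = 82*0.58 + 15*0.42 = $53.86/kg

$53.86/kg


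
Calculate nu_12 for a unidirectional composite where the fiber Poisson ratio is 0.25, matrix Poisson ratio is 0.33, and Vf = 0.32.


nu_12 = nu_f*Vf + nu_m*(1-Vf) = 0.25*0.32 + 0.33*0.68 = 0.3044

0.3044


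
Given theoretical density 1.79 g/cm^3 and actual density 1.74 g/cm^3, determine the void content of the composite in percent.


Void% = (rho_theo - rho_actual)/rho_theo * 100 = (1.79 - 1.74)/1.79 * 100 = 2.79%

2.79%


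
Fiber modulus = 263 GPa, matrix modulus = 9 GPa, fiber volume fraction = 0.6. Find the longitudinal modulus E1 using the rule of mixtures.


E1 = Ef*Vf + Em*(1-Vf) = 263*0.6 + 9*0.4 = 161.4 GPa

161.4 GPa


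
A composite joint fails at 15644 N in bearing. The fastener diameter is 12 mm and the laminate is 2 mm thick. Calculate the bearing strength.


sigma_br = F/(d*h) = 15644/(12*2) = 651.8 MPa

651.8 MPa


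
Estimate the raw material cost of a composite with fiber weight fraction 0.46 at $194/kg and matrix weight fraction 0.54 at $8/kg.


Cost = cost_f*Wf + cost_m*Wm = 194*0.46 + 8*0.54 = $93.56/kg

$93.56/kg


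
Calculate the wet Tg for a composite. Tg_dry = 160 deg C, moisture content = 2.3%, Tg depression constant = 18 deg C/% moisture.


Tg_wet = Tg_dry - k*moisture = 160 - 18*2.3 = 118.6 deg C

118.6 deg C


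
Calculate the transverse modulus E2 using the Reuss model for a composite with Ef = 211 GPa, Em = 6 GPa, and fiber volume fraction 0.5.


1/E2 = Vf/Ef + (1-Vf)/Em = 0.5/211 + 0.5/6
E2 = 11.67 GPa

11.67 GPa


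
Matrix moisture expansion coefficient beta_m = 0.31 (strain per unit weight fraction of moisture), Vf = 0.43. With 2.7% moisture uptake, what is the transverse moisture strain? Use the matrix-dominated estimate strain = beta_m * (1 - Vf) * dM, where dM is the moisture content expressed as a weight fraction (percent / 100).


dM = 2.7/100 = 0.027
strain = beta_m * (1-Vf) * dM = 0.31 * 0.57 * 0.027 = 0.0047709

0.0047709


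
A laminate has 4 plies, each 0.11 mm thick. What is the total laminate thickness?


h = n * t_ply = 4 * 0.11 = 0.44 mm

0.44 mm


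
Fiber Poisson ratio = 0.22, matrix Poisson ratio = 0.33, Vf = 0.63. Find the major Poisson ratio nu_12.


nu_12 = nu_f*Vf + nu_m*(1-Vf) = 0.22*0.63 + 0.33*0.37 = 0.2607

0.2607


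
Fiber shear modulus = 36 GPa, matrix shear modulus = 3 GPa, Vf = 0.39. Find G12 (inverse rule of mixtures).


1/G12 = Vf/Gf + (1-Vf)/Gm = 0.39/36 + 0.61/3
G12 = 4.67 GPa

4.67 GPa


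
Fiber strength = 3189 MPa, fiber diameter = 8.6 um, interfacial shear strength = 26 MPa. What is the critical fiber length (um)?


Lc = sigma_f * d / (2 * tau_i) = 3189 * 8.6 / (2 * 26) = 527.4 um

527.4 um


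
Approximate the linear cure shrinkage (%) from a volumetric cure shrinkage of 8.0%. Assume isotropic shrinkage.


Linear shrinkage ≈ vol_shrink/3 = 8.0/3 = 2.667%

2.667%


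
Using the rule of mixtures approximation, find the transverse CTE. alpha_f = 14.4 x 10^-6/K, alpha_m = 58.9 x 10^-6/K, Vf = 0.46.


alpha_2 = alpha_f*Vf + alpha_m*(1-Vf) = 14.4*0.46 + 58.9*0.54 = 38.4 x 10^-6/K

38.4 x 10^-6/K


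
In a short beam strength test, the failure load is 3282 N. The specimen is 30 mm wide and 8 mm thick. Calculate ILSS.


ILSS = 3F/(4bh) = 3*3282/(4*30*8) = 10.26 MPa

10.26 MPa


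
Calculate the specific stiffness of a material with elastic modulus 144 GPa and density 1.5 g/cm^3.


Specific stiffness = E/rho = 144/1.5 = 96.0 GPa/(g/cm^3)

96.0 GPa/(g/cm^3)


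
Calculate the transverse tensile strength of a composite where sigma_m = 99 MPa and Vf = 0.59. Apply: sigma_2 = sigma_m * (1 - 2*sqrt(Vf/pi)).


factor = 1 - 2*sqrt(0.59/pi) = 0.1333
sigma_2 = 99 * 0.1333 = 13.19 MPa

13.19 MPa


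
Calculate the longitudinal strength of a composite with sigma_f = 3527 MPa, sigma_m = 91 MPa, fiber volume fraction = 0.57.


sigma_1 = sigma_f*Vf + sigma_m*(1-Vf) = 3527*0.57 + 91*0.43 = 2049.5 MPa

2049.5 MPa


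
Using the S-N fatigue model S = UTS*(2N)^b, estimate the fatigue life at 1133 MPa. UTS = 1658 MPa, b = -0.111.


N = 0.5 * (S/UTS)^(1/b) = 0.5 * (1133/1658)^(1/-0.111) = 15.4401 cycles

15.4401 cycles


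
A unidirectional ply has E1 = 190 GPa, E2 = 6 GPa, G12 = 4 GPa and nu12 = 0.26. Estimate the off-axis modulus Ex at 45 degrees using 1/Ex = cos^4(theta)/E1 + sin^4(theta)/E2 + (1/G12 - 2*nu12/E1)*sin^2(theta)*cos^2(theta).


cos^4(45) = 0.25, sin^4(45) = 0.25, sin^2(45)*cos^2(45) = 0.25
1/G12 - 2*nu12/E1 = 1/4 - 2*0.26/190 = 0.247263 GPa^-1
1/Ex = 0.25/190 + 0.25/6 + 0.247263*0.25 = 0.1047982 GPa^-1
Ex = 9.54 GPa

9.54 GPa


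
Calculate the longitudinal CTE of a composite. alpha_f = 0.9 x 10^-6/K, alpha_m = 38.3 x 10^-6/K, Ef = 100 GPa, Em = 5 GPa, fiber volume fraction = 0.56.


E1 = Ef*Vf + Em*(1-Vf) = 58.2
alpha_1 = (alpha_f*Ef*Vf + alpha_m*Em*(1-Vf))/E1 = 2.31 x 10^-6/K

2.31 x 10^-6/K


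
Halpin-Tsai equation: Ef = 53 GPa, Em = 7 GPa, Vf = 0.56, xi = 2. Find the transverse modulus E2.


eta = (Ef/Em - 1)/(Ef/Em + xi) = (7.5714 - 1)/(7.5714 + 2) = 0.6866
E2 = Em*(1+xi*eta*Vf)/(1-eta*Vf) = 20.12 GPa

20.12 GPa


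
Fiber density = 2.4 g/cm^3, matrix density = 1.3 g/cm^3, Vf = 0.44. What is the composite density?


rho_c = rho_f*Vf + rho_m*(1-Vf) = 2.4*0.44 + 1.3*0.56 = 1.784 g/cm^3

1.784 g/cm^3


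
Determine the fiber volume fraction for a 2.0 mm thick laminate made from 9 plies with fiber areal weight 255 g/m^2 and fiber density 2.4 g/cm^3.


Vf = n * FAW / (rho_f * h * 1000) = 9 * 255 / (2.4 * 2.0 * 1000) = 0.4781

0.4781


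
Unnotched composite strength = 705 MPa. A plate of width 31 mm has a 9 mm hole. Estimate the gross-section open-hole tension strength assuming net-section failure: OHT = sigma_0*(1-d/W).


OHT = sigma_0*(1-d/W) = 705*(1-9/31) = 500.3 MPa

500.3 MPa


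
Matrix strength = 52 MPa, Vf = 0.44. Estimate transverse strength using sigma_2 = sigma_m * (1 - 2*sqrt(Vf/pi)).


factor = 1 - 2*sqrt(0.44/pi) = 0.2515
sigma_2 = 52 * 0.2515 = 13.08 MPa

13.08 MPa


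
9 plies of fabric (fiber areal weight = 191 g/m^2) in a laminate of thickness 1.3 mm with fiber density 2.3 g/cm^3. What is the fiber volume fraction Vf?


Vf = n * FAW / (rho_f * h * 1000) = 9 * 191 / (2.3 * 1.3 * 1000) = 0.5749

0.5749


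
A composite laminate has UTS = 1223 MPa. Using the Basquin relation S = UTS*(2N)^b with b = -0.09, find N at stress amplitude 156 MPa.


N = 0.5 * (S/UTS)^(1/b) = 0.5 * (156/1223)^(1/-0.09) = 4.3217e+09 cycles

4.3217e+09 cycles


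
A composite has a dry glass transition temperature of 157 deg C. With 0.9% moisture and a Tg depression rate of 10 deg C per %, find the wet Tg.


Tg_wet = Tg_dry - k*moisture = 157 - 10*0.9 = 148.0 deg C

148.0 deg C


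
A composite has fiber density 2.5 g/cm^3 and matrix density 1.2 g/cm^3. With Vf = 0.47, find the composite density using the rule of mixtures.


rho_c = rho_f*Vf + rho_m*(1-Vf) = 2.5*0.47 + 1.2*0.53 = 1.811 g/cm^3

1.811 g/cm^3


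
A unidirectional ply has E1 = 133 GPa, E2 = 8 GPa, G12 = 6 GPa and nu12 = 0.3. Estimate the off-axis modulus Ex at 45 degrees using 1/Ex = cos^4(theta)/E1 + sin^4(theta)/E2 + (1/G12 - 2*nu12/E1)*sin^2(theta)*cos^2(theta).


cos^4(45) = 0.25, sin^4(45) = 0.25, sin^2(45)*cos^2(45) = 0.25
1/G12 - 2*nu12/E1 = 1/6 - 2*0.3/133 = 0.162155 GPa^-1
1/Ex = 0.25/133 + 0.25/8 + 0.162155*0.25 = 0.0736685 GPa^-1
Ex = 13.57 GPa

13.57 GPa


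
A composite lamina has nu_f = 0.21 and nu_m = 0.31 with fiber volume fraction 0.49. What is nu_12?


nu_12 = nu_f*Vf + nu_m*(1-Vf) = 0.21*0.49 + 0.31*0.51 = 0.261

0.261


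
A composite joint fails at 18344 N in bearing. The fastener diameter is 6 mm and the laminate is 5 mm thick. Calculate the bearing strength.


sigma_br = F/(d*h) = 18344/(6*5) = 611.5 MPa

611.5 MPa


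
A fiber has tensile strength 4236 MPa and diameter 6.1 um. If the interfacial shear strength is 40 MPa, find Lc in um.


Lc = sigma_f * d / (2 * tau_i) = 4236 * 6.1 / (2 * 40) = 323.0 um

323.0 um


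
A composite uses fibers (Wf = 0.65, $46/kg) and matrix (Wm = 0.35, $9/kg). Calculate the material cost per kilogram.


Cost = cost_f*Wf + cost_m*Wm = 46*0.65 + 9*0.35 = $33.05/kg

$33.05/kg
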